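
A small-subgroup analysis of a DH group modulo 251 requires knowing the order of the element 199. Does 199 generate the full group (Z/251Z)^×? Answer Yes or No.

Yes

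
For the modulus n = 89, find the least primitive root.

3

φ(89) = 89 − 1 = 88 = 2^3 · 11.
Test candidates g = 2, 3, … against the prime factors q ∈ {2, 11} of φ(89): g is a generator iff g^(88/q) ≢ 1 for every such q.
g = 2: 2^44 ≡ 1 — hits 1, so not a primitive root.
g = 3: 3^44 ≡ 88; 3^8 ≡ 64 — none is 1, so 3 is a primitive root.
The smallest primitive root modulo 89 is 3.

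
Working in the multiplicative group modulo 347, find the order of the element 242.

346

The order of 242 must divide φ(347) = 347 − 1 = 346 = 2 · 173.
Divisors of 346: 1, 2, 173, 346.
Compute 242^d (mod 347) for the divisors d until we hit 1:
242^1 ≡ 242
242^2 ≡ 268
242^173 ≡ 346
242^346 ≡ 1
So ord_347(242) = 346.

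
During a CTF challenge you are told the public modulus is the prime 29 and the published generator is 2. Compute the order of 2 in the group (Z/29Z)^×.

By Lagrange's theorem, ord_29(2) divides φ(29) = 29 − 1 = 28 = 2^2 · 7.
Divisors of 28: 1, 2, 4, 7, 14, 28.
Evaluate successive powers at the divisors of 28:
2^1 ≡ 2 (mod 29)
2^2 ≡ 4 (mod 29)
2^4 ≡ 16 (mod 29)
2^7 ≡ 12 (mod 29)
2^14 ≡ 28 (mod 29)
2^28 ≡ 1 (mod 29) ✓
Therefore the multiplicative order of 2 modulo 29 is 28.

28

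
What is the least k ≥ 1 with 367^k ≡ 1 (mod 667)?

The order of 367 must divide φ(667) = φ(23·29) = (23−1)·(29−1) = 22·28 = 616 = 2^3 · 7 · 11.
Divisors of 616: 1, 2, 4, 7, 8, 11, 14, 22, 28, 44, 56, 77, 88, 154, 308, 616.
Test each divisor d:
367^1 ≡ 367
367^2 ≡ 622
367^4 ≡ 24
367^7 ≡ 505
367^8 ≡ 576
367^11 ≡ 114
367^14 ≡ 231
367^22 ≡ 323
367^28 ≡ 1
Hence ord(367) = 28.

28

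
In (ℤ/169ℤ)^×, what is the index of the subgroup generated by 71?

1

By Lagrange's theorem, ord_169(71) divides φ(169) = φ(13^2) = 13·(13−1) = 156 = 2^2 · 3 · 13.
Divisors of 156: 1, 2, 3, 4, 6, 12, 13, 26, 39, 52, 78, 156.
Test each divisor d:
71^1 ≡ 71 (mod 169)
71^2 ≡ 140 (mod 169)
71^3 ≡ 138 (mod 169)
71^4 ≡ 165 (mod 169)
71^6 ≡ 116 (mod 169)
71^12 ≡ 105 (mod 169)
71^13 ≡ 19 (mod 169)
71^26 ≡ 23 (mod 169)
71^39 ≡ 99 (mod 169)
71^52 ≡ 22 (mod 169)
71^78 ≡ 168 (mod 169)
71^156 ≡ 1 (mod 169) ✓
Thus |⟨71⟩| = ord(71) = 156.
Index = |(Z/169Z)^×| / |⟨71⟩| = 156 / 156 = 1.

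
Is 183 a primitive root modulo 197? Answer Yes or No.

No

φ(197) = 197 − 1 = 196 = 2^2 · 7^2.
It suffices to check that the order of 183 is not a proper divisor of 196: compute 183^(196/q) for q ∈ {2, 7}.
183^98 ≡ 196 (mod 197)  [q = 2: ≢ 1 ✓]
183^28 ≡ 1 (mod 197)  [q = 7: ≡ 1 ✗]
183^28 ≡ 1 shows ord(183) | 28, strictly less than φ(197); not a primitive root.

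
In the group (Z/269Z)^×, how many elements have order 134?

66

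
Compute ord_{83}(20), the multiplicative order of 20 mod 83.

82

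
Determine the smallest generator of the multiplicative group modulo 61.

φ(61) = 61 − 1 = 60 = 2^2 · 3 · 5.
Test candidates g = 2, 3, … against the prime factors q ∈ {2, 3, 5} of φ(61): g is a generator iff g^(60/q) ≢ 1 for every such q.
g = 2: 2^30 ≡ 60; 2^20 ≡ 47; 2^12 ≡ 9 — none is 1, so 2 is a primitive root.
So 2 is the smallest generator of (Z/61Z)^×.

2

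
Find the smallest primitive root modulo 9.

2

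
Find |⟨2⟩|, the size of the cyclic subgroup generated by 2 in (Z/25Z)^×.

Since 2 ∈ (Z/25Z)^×, its order divides φ(25) = φ(5^2) = 5·(5−1) = 20 = 2^2 · 5.
Divisors of 20: 1, 2, 4, 5, 10, 20.
Check 2^d mod 25 for each divisor in increasing order:
2^1 ≡ 2 (mod 25)
2^2 ≡ 4 (mod 25)
2^4 ≡ 16 (mod 25)
2^5 ≡ 7 (mod 25)
2^10 ≡ 24 (mod 25)
2^20 ≡ 1 (mod 25) ✓
Therefore the multiplicative order of 2 modulo 25 is 20.

20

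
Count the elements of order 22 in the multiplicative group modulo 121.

10

φ(121) = φ(11^2) = 11·(11−1) = 110 = 2 · 5 · 11.
Since (Z/121Z)^× is cyclic of order 110, the number of elements of order d is φ(d) when d | 110 and 0 otherwise.
22 = 2 · 11 divides 110, and φ(22) = 10.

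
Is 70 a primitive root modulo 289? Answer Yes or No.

φ(289) = φ(17^2) = 17·(17−1) = 272 = 2^4 · 17.
70 is a primitive root mod 289 iff 70^(φ(289)/q) ≢ 1 for every prime q | φ(289), i.e. q ∈ {2, 17}.
70^136 ≡ 1 (mod 289)  [q = 2: ≡ 1 ✗]
70^16 ≡ 188 (mod 289)  [q = 17: ≢ 1 ✓]
70^136 ≡ 1 shows ord(70) | 136, strictly less than φ(289); not a primitive root.

No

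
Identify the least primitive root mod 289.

φ(289) = φ(17^2) = 17·(17−1) = 272 = 2^4 · 17.
g is a primitive root iff g^(272/q) ≢ 1 (mod 289) for each prime q ∈ {2, 17}.
g = 2: 2^136 ≡ 1 — hits 1, so not a primitive root.
g = 3: 3^136 ≡ 288; 3^16 ≡ 171 — none is 1, so 3 is a primitive root.
So 3 is the smallest generator of (Z/289Z)^×.

3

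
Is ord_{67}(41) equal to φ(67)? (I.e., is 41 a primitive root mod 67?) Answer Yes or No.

Yes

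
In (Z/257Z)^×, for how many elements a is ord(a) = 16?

8

φ(257) = 257 − 1 = 256 = 2^8.
(Z/257Z)^× is cyclic (|G| = 256); a cyclic group of order m has exactly φ(d) elements of each order d | m, and none otherwise.
16 = 2^4 divides 256, and φ(16) = 8.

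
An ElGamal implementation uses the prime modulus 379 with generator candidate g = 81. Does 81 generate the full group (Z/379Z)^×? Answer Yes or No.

No

φ(379) = 379 − 1 = 378 = 2 · 3^3 · 7.
It suffices to check that the order of 81 is not a proper divisor of 378: compute 81^(378/q) for q ∈ {2, 3, 7}.
81^189 ≡ 1 (mod 379)  [q = 2: ≡ 1 ✗]
81^126 ≡ 51 (mod 379)  [q = 3: ≢ 1 ✓]
81^54 ≡ 86 (mod 379)  [q = 7: ≢ 1 ✓]
The check at q = 2 fails, so 81 generates a proper subgroup.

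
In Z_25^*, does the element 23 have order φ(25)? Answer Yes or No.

Yes

φ(25) = φ(5^2) = 5·(5−1) = 20 = 2^2 · 5.
23 is a primitive root mod 25 iff 23^(φ(25)/q) ≢ 1 for every prime q | φ(25), i.e. q ∈ {2, 5}.
23^10 ≡ 24 (mod 25)  [q = 2: ≢ 1 ✓]
23^4 ≡ 16 (mod 25)  [q = 5: ≢ 1 ✓]
Every test exponent gives a nontrivial residue, hence 23 generates the full group.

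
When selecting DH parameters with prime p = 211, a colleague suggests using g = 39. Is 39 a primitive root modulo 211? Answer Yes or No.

Yes

φ(211) = 211 − 1 = 210 = 2 · 3 · 5 · 7.
An element g generates (Z/211Z)^× iff g^(210/q) ≢ 1 (mod 211) for each prime q ∈ {2, 3, 5, 7}.
39^105 ≡ 210 (mod 211)  [q = 2: ≢ 1 ✓]
39^70 ≡ 196 (mod 211)  [q = 3: ≢ 1 ✓]
39^42 ≡ 55 (mod 211)  [q = 5: ≢ 1 ✓]
39^30 ≡ 199 (mod 211)  [q = 7: ≢ 1 ✓]
Every test exponent gives a nontrivial residue, hence 39 generates the full group.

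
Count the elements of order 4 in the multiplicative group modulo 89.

φ(89) = 89 − 1 = 88 = 2^3 · 11.
Since (Z/89Z)^× is cyclic of order 88, the number of elements of order d is φ(d) when d | 88 and 0 otherwise.
4 = 2^2 divides 88, and φ(4) = 2.

2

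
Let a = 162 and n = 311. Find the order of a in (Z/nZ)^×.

155

Since 162 ∈ (Z/311Z)^×, its order divides φ(311) = 311 − 1 = 310 = 2 · 5 · 31.
Divisors of 310: 1, 2, 5, 10, 31, 62, 155, 310.
Evaluate successive powers at the divisors of 310:
162^1 ≡ 162 (mod 311)
162^2 ≡ 120 (mod 311)
162^5 ≡ 300 (mod 311)
162^10 ≡ 121 (mod 311)
162^31 ≡ 216 (mod 311)
162^62 ≡ 6 (mod 311)
162^155 ≡ 1 (mod 311) ✓
So ord_311(162) = 155.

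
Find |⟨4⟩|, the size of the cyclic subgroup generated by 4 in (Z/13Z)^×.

By Lagrange's theorem, ord_13(4) divides φ(13) = 13 − 1 = 12 = 2^2 · 3.
Divisors of 12: 1, 2, 3, 4, 6, 12.
Check 4^d mod 13 for each divisor in increasing order:
4^1 ≡ 4 (mod 13)
4^2 ≡ 3 (mod 13)
4^3 ≡ 12 (mod 13)
4^4 ≡ 9 (mod 13)
4^6 ≡ 1 (mod 13) ✓
Therefore the multiplicative order of 4 modulo 13 is 6.

6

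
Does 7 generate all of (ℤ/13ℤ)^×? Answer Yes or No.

φ(13) = 13 − 1 = 12 = 2^2 · 3.
It suffices to check that the order of 7 is not a proper divisor of 12: compute 7^(12/q) for q ∈ {2, 3}.
7^6 ≡ 12 (mod 13)  [q = 2: ≢ 1 ✓]
7^4 ≡ 9 (mod 13)  [q = 3: ≢ 1 ✓]
None equal 1, so ord_13(7) = 12: 7 is a primitive root.

Yes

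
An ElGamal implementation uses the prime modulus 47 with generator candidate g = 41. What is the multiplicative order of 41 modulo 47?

Since 41 ∈ (Z/47Z)^×, its order divides φ(47) = 47 − 1 = 46 = 2 · 23.
Divisors of 46: 1, 2, 23, 46.
Check 41^d mod 47 for each divisor in increasing order:
41^1 ≡ 41 (mod 47)
41^2 ≡ 36 (mod 47)
41^23 ≡ 46 (mod 47)
41^46 ≡ 1 (mod 47) ✓
The smallest such exponent is 46, so the order of 41 is 46.

46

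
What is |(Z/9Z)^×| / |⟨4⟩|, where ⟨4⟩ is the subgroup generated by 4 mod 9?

2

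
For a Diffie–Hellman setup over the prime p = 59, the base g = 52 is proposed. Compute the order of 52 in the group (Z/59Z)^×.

58

ord(52) | φ(59) = 59 − 1 = 58 = 2 · 29.
Divisors of 58: 1, 2, 29, 58.
Check 52^d mod 59 for each divisor in increasing order:
52^1 ≡ 52
52^2 ≡ 49
52^29 ≡ 58
52^58 ≡ 1
Therefore the multiplicative order of 52 modulo 59 is 58.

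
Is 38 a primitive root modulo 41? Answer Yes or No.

No

φ(41) = 41 − 1 = 40 = 2^3 · 5.
38 is a primitive root mod 41 iff 38^(φ(41)/q) ≢ 1 for every prime q | φ(41), i.e. q ∈ {2, 5}.
38^20 ≡ 40 (mod 41)  [q = 2: ≢ 1 ✓]
38^8 ≡ 1 (mod 41)  [q = 5: ≡ 1 ✗]
38^8 ≡ 1 shows ord(38) | 8, strictly less than φ(41); not a primitive root.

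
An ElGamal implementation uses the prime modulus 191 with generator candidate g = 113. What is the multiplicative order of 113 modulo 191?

190

ord(113) | φ(191) = 191 − 1 = 190 = 2 · 5 · 19.
Divisors of 190: 1, 2, 5, 10, 19, 38, 95, 190.
Compute 113^d (mod 191) for the divisors d until we hit 1:
113^1 ≡ 113
113^2 ≡ 163
113^5 ≡ 159
113^10 ≡ 69
113^19 ≡ 152
113^38 ≡ 184
113^95 ≡ 190
113^190 ≡ 1
Hence ord(113) = 190.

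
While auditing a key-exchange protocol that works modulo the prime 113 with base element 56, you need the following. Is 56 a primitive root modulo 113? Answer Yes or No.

φ(113) = 113 − 1 = 112 = 2^4 · 7.
An element g generates (Z/113Z)^× iff g^(112/q) ≢ 1 (mod 113) for each prime q ∈ {2, 7}.
56^56 ≡ 1 (mod 113)  [q = 2: ≡ 1 ✗]
56^16 ≡ 28 (mod 113)  [q = 7: ≢ 1 ✓]
56^56 ≡ 1 shows ord(56) | 56, strictly less than φ(113); not a primitive root.

No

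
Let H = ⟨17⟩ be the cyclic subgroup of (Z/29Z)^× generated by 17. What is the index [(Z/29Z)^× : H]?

7

Since 17 ∈ (Z/29Z)^×, its order divides φ(29) = 29 − 1 = 28 = 2^2 · 7.
Divisors of 28: 1, 2, 4, 7, 14, 28.
Check 17^d mod 29 for each divisor in increasing order:
17^1 ≡ 17
17^2 ≡ 28
17^4 ≡ 1
So ord_29(17) = 4, hence |⟨17⟩| = 4.
[(Z/29Z)^× : ⟨17⟩] = 28/4 = 7.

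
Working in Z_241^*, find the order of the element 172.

Since 172 ∈ (Z/241Z)^×, its order divides φ(241) = 241 − 1 = 240 = 2^4 · 3 · 5.
Divisors of 240: 1, 2, 3, 4, 5, 6, 8, 10, 12, 15, 16, 20, 24, 30, 40, 48, 60, 80, 120, 240.
Evaluate successive powers at the divisors of 240:
172^1 ≡ 172 (mod 241)
172^2 ≡ 182 (mod 241)
172^3 ≡ 215 (mod 241)
172^4 ≡ 107 (mod 241)
172^5 ≡ 88 (mod 241)
172^6 ≡ 194 (mod 241)
172^8 ≡ 122 (mod 241)
172^10 ≡ 32 (mod 241)
172^12 ≡ 40 (mod 241)
172^15 ≡ 165 (mod 241)
172^16 ≡ 183 (mod 241)
172^20 ≡ 60 (mod 241)
172^24 ≡ 154 (mod 241)
172^30 ≡ 233 (mod 241)
172^40 ≡ 226 (mod 241)
172^48 ≡ 98 (mod 241)
172^60 ≡ 64 (mod 241)
172^80 ≡ 225 (mod 241)
172^120 ≡ 240 (mod 241)
172^240 ≡ 1 (mod 241) ✓
The smallest such exponent is 240, so the order of 172 is 240.

240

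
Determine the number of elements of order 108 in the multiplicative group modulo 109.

36

φ(109) = 109 − 1 = 108 = 2^2 · 3^3.
In a cyclic group of order 108, there are φ(d) elements of order d for each divisor d of 108, and zero for non-divisors.
108 = 2^2 · 3^3 divides 108, and φ(108) = 36.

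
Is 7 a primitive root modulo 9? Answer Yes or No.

No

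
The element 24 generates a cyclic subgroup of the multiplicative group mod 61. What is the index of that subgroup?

The order of 24 must divide φ(61) = 61 − 1 = 60 = 2^2 · 3 · 5.
Divisors of 60: 1, 2, 3, 4, 5, 6, 10, 12, 15, 20, 30, 60.
Compute 24^d (mod 61) for the divisors d until we hit 1:
24^1 ≡ 24
24^2 ≡ 27
24^3 ≡ 38
24^4 ≡ 58
24^5 ≡ 50
24^6 ≡ 41
24^10 ≡ 60
24^12 ≡ 34
24^15 ≡ 11
24^20 ≡ 1
So ord_61(24) = 20, hence |⟨24⟩| = 20.
The index is φ(61) / ord(24) = 60 / 20 = 3.

3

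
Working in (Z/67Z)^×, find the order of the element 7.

ord(7) | φ(67) = 67 − 1 = 66 = 2 · 3 · 11.
Divisors of 66: 1, 2, 3, 6, 11, 22, 33, 66.
Test each divisor d:
7^1 ≡ 7 (mod 67)
7^2 ≡ 49 (mod 67)
7^3 ≡ 8 (mod 67)
7^6 ≡ 64 (mod 67)
7^11 ≡ 30 (mod 67)
7^22 ≡ 29 (mod 67)
7^33 ≡ 66 (mod 67)
7^66 ≡ 1 (mod 67) ✓
Therefore the multiplicative order of 7 modulo 67 is 66.

66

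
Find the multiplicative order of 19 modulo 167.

By Lagrange's theorem, ord_167(19) divides φ(167) = 167 − 1 = 166 = 2 · 83.
Divisors of 166: 1, 2, 83, 166.
Test each divisor d:
19^1 ≡ 19 (mod 167)
19^2 ≡ 27 (mod 167)
19^83 ≡ 1 (mod 167) ✓
Hence ord(19) = 83.

83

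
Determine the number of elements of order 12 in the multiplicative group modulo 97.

4

φ(97) = 97 − 1 = 96 = 2^5 · 3.
(Z/97Z)^× is cyclic (|G| = 96); a cyclic group of order m has exactly φ(d) elements of each order d | m, and none otherwise.
12 = 2^2 · 3 divides 96, and φ(12) = 4.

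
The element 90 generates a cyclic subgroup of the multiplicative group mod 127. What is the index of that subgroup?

7

By Lagrange's theorem, ord_127(90) divides φ(127) = 127 − 1 = 126 = 2 · 3^2 · 7.
Divisors of 126: 1, 2, 3, 6, 7, 9, 14, 18, 21, 42, 63, 126.
Check 90^d mod 127 for each divisor in increasing order:
90^1 ≡ 90 (mod 127)
90^2 ≡ 99 (mod 127)
90^3 ≡ 20 (mod 127)
90^6 ≡ 19 (mod 127)
90^7 ≡ 59 (mod 127)
90^9 ≡ 126 (mod 127)
90^14 ≡ 52 (mod 127)
90^18 ≡ 1 (mod 127) ✓
The order of 90 is 18, so the subgroup it generates has 18 elements.
[(Z/127Z)^× : ⟨90⟩] = 126/18 = 7.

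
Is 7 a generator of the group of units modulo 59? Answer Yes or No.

φ(59) = 59 − 1 = 58 = 2 · 29.
7 is a primitive root mod 59 iff 7^(φ(59)/q) ≢ 1 for every prime q | φ(59), i.e. q ∈ {2, 29}.
7^29 ≡ 1 (mod 59)  [q = 2: ≡ 1 ✗]
7^2 ≡ 49 (mod 59)  [q = 29: ≢ 1 ✓]
The check at q = 2 fails, so 7 generates a proper subgroup.

No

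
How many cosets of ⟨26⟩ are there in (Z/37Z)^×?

12

The order of 26 must divide φ(37) = 37 − 1 = 36 = 2^2 · 3^2.
Divisors of 36: 1, 2, 3, 4, 6, 9, 12, 18, 36.
Evaluate successive powers at the divisors of 36:
26^1 ≡ 26
26^2 ≡ 10
26^3 ≡ 1
So ord_37(26) = 3, hence |⟨26⟩| = 3.
The index is φ(37) / ord(26) = 36 / 3 = 12.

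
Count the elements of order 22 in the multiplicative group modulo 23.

φ(23) = 23 − 1 = 22 = 2 · 11.
Since (Z/23Z)^× is cyclic of order 22, the number of elements of order d is φ(d) when d | 22 and 0 otherwise.
22 = 2 · 11 divides 22, and φ(22) = 10.

10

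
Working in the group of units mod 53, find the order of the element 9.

26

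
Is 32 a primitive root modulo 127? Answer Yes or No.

φ(127) = 127 − 1 = 126 = 2 · 3^2 · 7.
An element g generates (Z/127Z)^× iff g^(126/q) ≢ 1 (mod 127) for each prime q ∈ {2, 3, 7}.
32^63 ≡ 1 (mod 127)  [q = 2: ≡ 1 ✗]
32^42 ≡ 1 (mod 127)  [q = 3: ≡ 1 ✗]
32^18 ≡ 64 (mod 127)  [q = 7: ≢ 1 ✓]
The check at q = 2 fails, so 32 generates a proper subgroup.

No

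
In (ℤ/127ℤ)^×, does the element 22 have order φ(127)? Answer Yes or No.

No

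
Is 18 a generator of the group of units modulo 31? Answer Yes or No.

No

φ(31) = 31 − 1 = 30 = 2 · 3 · 5.
Test 18^(30/q) mod 31 for each prime factor q of 30:
18^15 ≡ 1 (mod 31)  [q = 2: ≡ 1 ✗]
18^10 ≡ 5 (mod 31)  [q = 3: ≢ 1 ✓]
18^6 ≡ 16 (mod 31)  [q = 5: ≢ 1 ✓]
The check at q = 2 fails, so 18 generates a proper subgroup.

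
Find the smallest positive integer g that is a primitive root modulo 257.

φ(257) = 257 − 1 = 256 = 2^8.
g is a primitive root iff g^(256/q) ≢ 1 (mod 257) for each prime q ∈ {2}.
g = 2: 2^128 ≡ 1 — hits 1, so not a primitive root.
g = 3: 3^128 ≡ 256 — none is 1, so 3 is a primitive root.
So 3 is the smallest generator of (Z/257Z)^×.

3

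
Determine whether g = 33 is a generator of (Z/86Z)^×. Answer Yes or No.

φ(86) = φ(2)·φ(43) = 1·42 = 42 = 2 · 3 · 7.
An element g generates (Z/86Z)^× iff g^(42/q) ≢ 1 (mod 86) for each prime q ∈ {2, 3, 7}.
33^21 ≡ 85 (mod 86)  [q = 2: ≢ 1 ✓]
33^14 ≡ 79 (mod 86)  [q = 3: ≢ 1 ✓]
33^6 ≡ 35 (mod 86)  [q = 7: ≢ 1 ✓]
None equal 1, so ord_86(33) = 42: 33 is a primitive root.

Yes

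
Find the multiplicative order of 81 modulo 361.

171

The order of 81 must divide φ(361) = φ(19^2) = 19·(19−1) = 342 = 2 · 3^2 · 19.
Divisors of 342: 1, 2, 3, 6, 9, 18, 19, 38, 57, 114, 171, 342.
Test each divisor d:
81^1 ≡ 81 (mod 361)
81^2 ≡ 63 (mod 361)
81^3 ≡ 49 (mod 361)
81^6 ≡ 235 (mod 361)
81^9 ≡ 324 (mod 361)
81^18 ≡ 286 (mod 361)
81^19 ≡ 62 (mod 361)
81^38 ≡ 234 (mod 361)
81^57 ≡ 68 (mod 361)
81^114 ≡ 292 (mod 361)
81^171 ≡ 1 (mod 361) ✓
So ord_361(81) = 171.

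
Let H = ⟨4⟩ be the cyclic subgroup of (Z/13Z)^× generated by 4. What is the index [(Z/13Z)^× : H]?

2

Since 4 ∈ (Z/13Z)^×, its order divides φ(13) = 13 − 1 = 12 = 2^2 · 3.
Divisors of 12: 1, 2, 3, 4, 6, 12.
Evaluate successive powers at the divisors of 12:
4^1 ≡ 4 (mod 13)
4^2 ≡ 3 (mod 13)
4^3 ≡ 12 (mod 13)
4^4 ≡ 9 (mod 13)
4^6 ≡ 1 (mod 13) ✓
So ord_13(4) = 6, hence |⟨4⟩| = 6.
[(Z/13Z)^× : ⟨4⟩] = 12/6 = 2.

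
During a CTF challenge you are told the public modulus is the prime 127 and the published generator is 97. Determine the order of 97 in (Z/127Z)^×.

The order of 97 must divide φ(127) = 127 − 1 = 126 = 2 · 3^2 · 7.
Divisors of 126: 1, 2, 3, 6, 7, 9, 14, 18, 21, 42, 63, 126.
Evaluate successive powers at the divisors of 126:
97^1 ≡ 97 (mod 127)
97^2 ≡ 11 (mod 127)
97^3 ≡ 51 (mod 127)
97^6 ≡ 61 (mod 127)
97^7 ≡ 75 (mod 127)
97^9 ≡ 63 (mod 127)
97^14 ≡ 37 (mod 127)
97^18 ≡ 32 (mod 127)
97^21 ≡ 108 (mod 127)
97^42 ≡ 107 (mod 127)
97^63 ≡ 126 (mod 127)
97^126 ≡ 1 (mod 127) ✓
The smallest such exponent is 126, so the order of 97 is 126.

126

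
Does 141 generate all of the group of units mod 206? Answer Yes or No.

No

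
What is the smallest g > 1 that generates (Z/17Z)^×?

3

φ(17) = 17 − 1 = 16 = 2^4.
g is a primitive root iff g^(16/q) ≢ 1 (mod 17) for each prime q ∈ {2}.
g = 2: 2^8 ≡ 1 — hits 1, so not a primitive root.
g = 3: 3^8 ≡ 16 — none is 1, so 3 is a primitive root.
The smallest primitive root modulo 17 is 3.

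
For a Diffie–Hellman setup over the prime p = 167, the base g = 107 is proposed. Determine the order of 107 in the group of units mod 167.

ord(107) | φ(167) = 167 − 1 = 166 = 2 · 83.
Divisors of 166: 1, 2, 83, 166.
Evaluate successive powers at the divisors of 166:
107^1 ≡ 107 (mod 167)
107^2 ≡ 93 (mod 167)
107^83 ≡ 1 (mod 167) ✓
Therefore the multiplicative order of 107 modulo 167 is 83.

83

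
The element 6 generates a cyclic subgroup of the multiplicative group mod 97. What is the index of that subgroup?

Since 6 ∈ (Z/97Z)^×, its order divides φ(97) = 97 − 1 = 96 = 2^5 · 3.
Divisors of 96: 1, 2, 3, 4, 6, 8, 12, 16, 24, 32, 48, 96.
Compute 6^d (mod 97) for the divisors d until we hit 1:
6^1 ≡ 6 (mod 97)
6^2 ≡ 36 (mod 97)
6^3 ≡ 22 (mod 97)
6^4 ≡ 35 (mod 97)
6^6 ≡ 96 (mod 97)
6^8 ≡ 61 (mod 97)
6^12 ≡ 1 (mod 97) ✓
Thus |⟨6⟩| = ord(6) = 12.
[(Z/97Z)^× : ⟨6⟩] = 96/12 = 8.

8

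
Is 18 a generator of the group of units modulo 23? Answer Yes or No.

No

φ(23) = 23 − 1 = 22 = 2 · 11.
Test 18^(22/q) mod 23 for each prime factor q of 22:
18^11 ≡ 1 (mod 23)  [q = 2: ≡ 1 ✗]
18^2 ≡ 2 (mod 23)  [q = 11: ≢ 1 ✓]
The check at q = 2 fails, so 18 generates a proper subgroup.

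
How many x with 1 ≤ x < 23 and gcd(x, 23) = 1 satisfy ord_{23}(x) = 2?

1

φ(23) = 23 − 1 = 22 = 2 · 11.
In a cyclic group of order 22, there are φ(d) elements of order d for each divisor d of 22, and zero for non-divisors.
2 | 22, and φ(2) = 2 − 1 = 1.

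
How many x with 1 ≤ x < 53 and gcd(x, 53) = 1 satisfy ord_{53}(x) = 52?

24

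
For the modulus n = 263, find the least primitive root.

φ(263) = 263 − 1 = 262 = 2 · 131.
Test candidates g = 2, 3, … against the prime factors q ∈ {2, 131} of φ(263): g is a generator iff g^(262/q) ≢ 1 for every such q.
g = 2: 2^131 ≡ 1 — hits 1, so not a primitive root.
g = 3: 3^131 ≡ 1 — hits 1, so not a primitive root.
g = 4: 4^131 ≡ 1 — hits 1, so not a primitive root.
g = 5: 5^131 ≡ 262; 5^2 ≡ 25 — none is 1, so 5 is a primitive root.
Hence the least primitive root of 263 is 5.

5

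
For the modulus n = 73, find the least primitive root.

φ(73) = 73 − 1 = 72 = 2^3 · 3^2.
g is a primitive root iff g^(72/q) ≢ 1 (mod 73) for each prime q ∈ {2, 3}.
g = 2: 2^36 ≡ 1 — hits 1, so not a primitive root.
g = 3: 3^36 ≡ 1 — hits 1, so not a primitive root.
g = 4: 4^36 ≡ 1 — hits 1, so not a primitive root.
g = 5: 5^36 ≡ 72; 5^24 ≡ 8 — none is 1, so 5 is a primitive root.
So 5 is the smallest generator of (Z/73Z)^×.

5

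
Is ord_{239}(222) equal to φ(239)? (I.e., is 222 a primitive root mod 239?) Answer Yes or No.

Yes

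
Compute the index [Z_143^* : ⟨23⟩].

20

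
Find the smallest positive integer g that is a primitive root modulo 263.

φ(263) = 263 − 1 = 262 = 2 · 131.
g is a primitive root iff g^(262/q) ≢ 1 (mod 263) for each prime q ∈ {2, 131}.
g = 2: 2^131 ≡ 1 — hits 1, so not a primitive root.
g = 3: 3^131 ≡ 1 — hits 1, so not a primitive root.
g = 4: 4^131 ≡ 1 — hits 1, so not a primitive root.
g = 5: 5^131 ≡ 262; 5^2 ≡ 25 — none is 1, so 5 is a primitive root.
So 5 is the smallest generator of (Z/263Z)^×.

5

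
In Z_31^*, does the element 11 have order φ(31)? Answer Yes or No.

Yes

φ(31) = 31 − 1 = 30 = 2 · 3 · 5.
Test 11^(30/q) mod 31 for each prime factor q of 30:
11^15 ≡ 30 (mod 31)  [q = 2: ≢ 1 ✓]
11^10 ≡ 5 (mod 31)  [q = 3: ≢ 1 ✓]
11^6 ≡ 4 (mod 31)  [q = 5: ≢ 1 ✓]
All checks pass, so 11 has order 30 and is a primitive root modulo 31.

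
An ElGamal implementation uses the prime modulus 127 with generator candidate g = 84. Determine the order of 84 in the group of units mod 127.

63

The order of 84 must divide φ(127) = 127 − 1 = 126 = 2 · 3^2 · 7.
Divisors of 126: 1, 2, 3, 6, 7, 9, 14, 18, 21, 42, 63, 126.
Compute 84^d (mod 127) for the divisors d until we hit 1:
84^1 ≡ 84
84^2 ≡ 71
84^3 ≡ 122
84^6 ≡ 25
84^7 ≡ 68
84^9 ≡ 2
84^14 ≡ 52
84^18 ≡ 4
84^21 ≡ 107
84^42 ≡ 19
84^63 ≡ 1
So ord_127(84) = 63.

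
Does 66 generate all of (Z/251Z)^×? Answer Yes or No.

No

φ(251) = 251 − 1 = 250 = 2 · 5^3.
It suffices to check that the order of 66 is not a proper divisor of 250: compute 66^(250/q) for q ∈ {2, 5}.
66^125 ≡ 1 (mod 251)  [q = 2: ≡ 1 ✗]
66^50 ≡ 20 (mod 251)  [q = 5: ≢ 1 ✓]
Since 66^125 ≡ 1, the order of 66 divides 125 < 250, so 66 is not a primitive root.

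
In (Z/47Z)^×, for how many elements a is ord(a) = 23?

22

φ(47) = 47 − 1 = 46 = 2 · 23.
(Z/47Z)^× is cyclic (|G| = 46); a cyclic group of order m has exactly φ(d) elements of each order d | m, and none otherwise.
23 | 46, and φ(23) = 23 − 1 = 22.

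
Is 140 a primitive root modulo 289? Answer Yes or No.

φ(289) = φ(17^2) = 17·(17−1) = 272 = 2^4 · 17.
It suffices to check that the order of 140 is not a proper divisor of 272: compute 140^(272/q) for q ∈ {2, 17}.
140^136 ≡ 1 (mod 289)  [q = 2: ≡ 1 ✗]
140^16 ≡ 120 (mod 289)  [q = 17: ≢ 1 ✓]
140^136 ≡ 1 shows ord(140) | 136, strictly less than φ(289); not a primitive root.

No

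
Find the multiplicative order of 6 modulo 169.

The order of 6 must divide φ(169) = φ(13^2) = 13·(13−1) = 156 = 2^2 · 3 · 13.
Divisors of 156: 1, 2, 3, 4, 6, 12, 13, 26, 39, 52, 78, 156.
Evaluate successive powers at the divisors of 156:
6^1 ≡ 6
6^2 ≡ 36
6^3 ≡ 47
6^4 ≡ 113
6^6 ≡ 12
6^12 ≡ 144
6^13 ≡ 19
6^26 ≡ 23
6^39 ≡ 99
6^52 ≡ 22
6^78 ≡ 168
6^156 ≡ 1
Hence ord(6) = 156.

156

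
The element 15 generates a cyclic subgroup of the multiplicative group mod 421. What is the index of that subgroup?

2

Since 15 ∈ (Z/421Z)^×, its order divides φ(421) = 421 − 1 = 420 = 2^2 · 3 · 5 · 7.
Divisors of 420: 1, 2, 3, 4, 5, 6, 7, 10, 12, 14, 15, 20, 21, 28, 30, 35, 42, 60, 70, 84, 105, 140, 210, 420.
Test each divisor d:
15^1 ≡ 15
15^2 ≡ 225
15^3 ≡ 7
15^4 ≡ 105
15^5 ≡ 312
15^6 ≡ 49
15^7 ≡ 314
15^10 ≡ 93
15^12 ≡ 296
15^14 ≡ 82
15^15 ≡ 388
15^20 ≡ 229
15^21 ≡ 67
15^28 ≡ 409
15^30 ≡ 247
15^35 ≡ 21
15^42 ≡ 279
15^60 ≡ 385
15^70 ≡ 20
15^84 ≡ 377
15^105 ≡ 420
15^140 ≡ 400
15^210 ≡ 1
Thus |⟨15⟩| = ord(15) = 210.
[(Z/421Z)^× : ⟨15⟩] = 420/210 = 2.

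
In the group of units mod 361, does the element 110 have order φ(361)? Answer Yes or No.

φ(361) = φ(19^2) = 19·(19−1) = 342 = 2 · 3^2 · 19.
It suffices to check that the order of 110 is not a proper divisor of 342: compute 110^(342/q) for q ∈ {2, 3, 19}.
110^171 ≡ 360 (mod 361)  [q = 2: ≢ 1 ✓]
110^114 ≡ 68 (mod 361)  [q = 3: ≢ 1 ✓]
110^18 ≡ 324 (mod 361)  [q = 19: ≢ 1 ✓]
Every test exponent gives a nontrivial residue, hence 110 generates the full group.

Yes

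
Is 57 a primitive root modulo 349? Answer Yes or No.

φ(349) = 349 − 1 = 348 = 2^2 · 3 · 29.
It suffices to check that the order of 57 is not a proper divisor of 348: compute 57^(348/q) for q ∈ {2, 3, 29}.
57^174 ≡ 1 (mod 349)  [q = 2: ≡ 1 ✗]
57^116 ≡ 226 (mod 349)  [q = 3: ≢ 1 ✓]
57^12 ≡ 274 (mod 349)  [q = 29: ≢ 1 ✓]
Since 57^174 ≡ 1, the order of 57 divides 174 < 348, so 57 is not a primitive root.

No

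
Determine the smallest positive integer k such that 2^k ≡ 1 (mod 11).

Since 2 ∈ (Z/11Z)^×, its order divides φ(11) = 11 − 1 = 10 = 2 · 5.
Divisors of 10: 1, 2, 5, 10.
Check 2^d mod 11 for each divisor in increasing order:
2^1 ≡ 2 (mod 11)
2^2 ≡ 4 (mod 11)
2^5 ≡ 10 (mod 11)
2^10 ≡ 1 (mod 11) ✓
Hence ord(2) = 10.

10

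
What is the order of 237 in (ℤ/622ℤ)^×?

155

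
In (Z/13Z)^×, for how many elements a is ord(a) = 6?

2

φ(13) = 13 − 1 = 12 = 2^2 · 3.
In a cyclic group of order 12, there are φ(d) elements of order d for each divisor d of 12, and zero for non-divisors.
6 = 2 · 3 divides 12, and φ(6) = 2.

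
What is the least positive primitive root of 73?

5

φ(73) = 73 − 1 = 72 = 2^3 · 3^2.
Test candidates g = 2, 3, … against the prime factors q ∈ {2, 3} of φ(73): g is a generator iff g^(72/q) ≢ 1 for every such q.
g = 2: 2^36 ≡ 1 — hits 1, so not a primitive root.
g = 3: 3^36 ≡ 1 — hits 1, so not a primitive root.
g = 4: 4^36 ≡ 1 — hits 1, so not a primitive root.
g = 5: 5^36 ≡ 72; 5^24 ≡ 8 — none is 1, so 5 is a primitive root.
Hence the least primitive root of 73 is 5.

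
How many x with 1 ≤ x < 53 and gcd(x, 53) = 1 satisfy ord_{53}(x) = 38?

φ(53) = 53 − 1 = 52 = 2^2 · 13.
(Z/53Z)^× is cyclic (|G| = 52); a cyclic group of order m has exactly φ(d) elements of each order d | m, and none otherwise.
Since 38 ∤ 52, the count is 0.

0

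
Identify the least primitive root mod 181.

2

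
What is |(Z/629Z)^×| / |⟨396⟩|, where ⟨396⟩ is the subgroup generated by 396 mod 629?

12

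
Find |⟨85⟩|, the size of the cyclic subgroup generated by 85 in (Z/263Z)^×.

Since 85 ∈ (Z/263Z)^×, its order divides φ(263) = 263 − 1 = 262 = 2 · 131.
Divisors of 262: 1, 2, 131, 262.
Compute 85^d (mod 263) for the divisors d until we hit 1:
85^1 ≡ 85 (mod 263)
85^2 ≡ 124 (mod 263)
85^131 ≡ 262 (mod 263)
85^262 ≡ 1 (mod 263) ✓
So ord_263(85) = 262.

262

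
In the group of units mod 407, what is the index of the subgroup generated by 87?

10

By Lagrange's theorem, ord_407(87) divides φ(407) = φ(11·37) = (11−1)·(37−1) = 10·36 = 360 = 2^3 · 3^2 · 5.
Divisors of 360: 1, 2, 3, 4, 5, 6, 8, 9, 10, 12, 15, 18, 20, 24, 30, 36, 40, 45, 60, 72, 90, 120, 180, 360.
Test each divisor d:
87^1 ≡ 87 (mod 407)
87^2 ≡ 243 (mod 407)
87^3 ≡ 384 (mod 407)
87^4 ≡ 34 (mod 407)
87^5 ≡ 109 (mod 407)
87^6 ≡ 122 (mod 407)
87^8 ≡ 342 (mod 407)
87^9 ≡ 43 (mod 407)
87^10 ≡ 78 (mod 407)
87^12 ≡ 232 (mod 407)
87^15 ≡ 362 (mod 407)
87^18 ≡ 221 (mod 407)
87^20 ≡ 386 (mod 407)
87^24 ≡ 100 (mod 407)
87^30 ≡ 397 (mod 407)
87^36 ≡ 1 (mod 407) ✓
The order of 87 is 36, so the subgroup it generates has 36 elements.
The index is φ(407) / ord(87) = 360 / 36 = 10.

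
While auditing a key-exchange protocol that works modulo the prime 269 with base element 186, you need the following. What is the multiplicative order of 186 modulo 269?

Since 186 ∈ (Z/269Z)^×, its order divides φ(269) = 269 − 1 = 268 = 2^2 · 67.
Divisors of 268: 1, 2, 4, 67, 134, 268.
Evaluate successive powers at the divisors of 268:
186^1 ≡ 186
186^2 ≡ 164
186^4 ≡ 265
186^67 ≡ 187
186^134 ≡ 268
186^268 ≡ 1
So ord_269(186) = 268.

268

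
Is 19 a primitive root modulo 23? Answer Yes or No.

φ(23) = 23 − 1 = 22 = 2 · 11.
It suffices to check that the order of 19 is not a proper divisor of 22: compute 19^(22/q) for q ∈ {2, 11}.
19^11 ≡ 22 (mod 23)  [q = 2: ≢ 1 ✓]
19^2 ≡ 16 (mod 23)  [q = 11: ≢ 1 ✓]
Every test exponent gives a nontrivial residue, hence 19 generates the full group.

Yes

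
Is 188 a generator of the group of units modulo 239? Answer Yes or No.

No

φ(239) = 239 − 1 = 238 = 2 · 7 · 17.
An element g generates (Z/239Z)^× iff g^(238/q) ≢ 1 (mod 239) for each prime q ∈ {2, 7, 17}.
188^119 ≡ 238 (mod 239)  [q = 2: ≢ 1 ✓]
188^34 ≡ 1 (mod 239)  [q = 7: ≡ 1 ✗]
188^14 ≡ 40 (mod 239)  [q = 17: ≢ 1 ✓]
188^34 ≡ 1 shows ord(188) | 34, strictly less than φ(239); not a primitive root.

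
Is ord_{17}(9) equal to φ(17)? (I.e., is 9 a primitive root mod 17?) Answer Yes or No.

No

φ(17) = 17 − 1 = 16 = 2^4.
An element g generates (Z/17Z)^× iff g^(16/q) ≢ 1 (mod 17) for each prime q ∈ {2}.
9^8 ≡ 1 (mod 17)  [q = 2: ≡ 1 ✗]
9^8 ≡ 1 shows ord(9) | 8, strictly less than φ(17); not a primitive root.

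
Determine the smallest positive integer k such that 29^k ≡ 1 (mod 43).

42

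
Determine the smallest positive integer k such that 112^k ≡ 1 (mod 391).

176

By Lagrange's theorem, ord_391(112) divides φ(391) = φ(17·23) = (17−1)·(23−1) = 16·22 = 352 = 2^5 · 11.
Divisors of 352: 1, 2, 4, 8, 11, 16, 22, 32, 44, 88, 176, 352.
Check 112^d mod 391 for each divisor in increasing order:
112^1 ≡ 112 (mod 391)
112^2 ≡ 32 (mod 391)
112^4 ≡ 242 (mod 391)
112^8 ≡ 305 (mod 391)
112^11 ≡ 275 (mod 391)
112^16 ≡ 358 (mod 391)
112^22 ≡ 162 (mod 391)
112^32 ≡ 307 (mod 391)
112^44 ≡ 47 (mod 391)
112^88 ≡ 254 (mod 391)
112^176 ≡ 1 (mod 391) ✓
The smallest such exponent is 176, so the order of 112 is 176.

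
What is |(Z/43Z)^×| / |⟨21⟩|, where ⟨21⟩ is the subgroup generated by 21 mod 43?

6

Since 21 ∈ (Z/43Z)^×, its order divides φ(43) = 43 − 1 = 42 = 2 · 3 · 7.
Divisors of 42: 1, 2, 3, 6, 7, 14, 21, 42.
Check 21^d mod 43 for each divisor in increasing order:
21^1 ≡ 21 (mod 43)
21^2 ≡ 11 (mod 43)
21^3 ≡ 16 (mod 43)
21^6 ≡ 41 (mod 43)
21^7 ≡ 1 (mod 43) ✓
Thus |⟨21⟩| = ord(21) = 7.
[(Z/43Z)^× : ⟨21⟩] = 42/7 = 6.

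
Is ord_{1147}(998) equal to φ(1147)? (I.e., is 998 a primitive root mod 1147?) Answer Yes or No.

1147 = 31 · 37 is a product of two distinct odd primes, so (Z/1147Z)^× ≅ (Z/31Z)^× × (Z/37Z)^× is not cyclic.
No primitive root modulo 1147 exists; in particular 998 is not one.

No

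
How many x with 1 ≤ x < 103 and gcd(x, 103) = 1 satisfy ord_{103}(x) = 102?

φ(103) = 103 − 1 = 102 = 2 · 3 · 17.
In a cyclic group of order 102, there are φ(d) elements of order d for each divisor d of 102, and zero for non-divisors.
102 = 2 · 3 · 17 divides 102, and φ(102) = 32.

32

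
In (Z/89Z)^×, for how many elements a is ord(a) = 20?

0

φ(89) = 89 − 1 = 88 = 2^3 · 11.
(Z/89Z)^× is cyclic (|G| = 88); a cyclic group of order m has exactly φ(d) elements of each order d | m, and none otherwise.
Since 20 ∤ 88, the count is 0.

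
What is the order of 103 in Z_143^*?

10

The order of 103 must divide φ(143) = φ(11·13) = (11−1)·(13−1) = 10·12 = 120 = 2^3 · 3 · 5.
Divisors of 120: 1, 2, 3, 4, 5, 6, 8, 10, 12, 15, 20, 24, 30, 40, 60, 120.
Compute 103^d (mod 143) for the divisors d until we hit 1:
103^1 ≡ 103
103^2 ≡ 27
103^3 ≡ 64
103^4 ≡ 14
103^5 ≡ 12
103^6 ≡ 92
103^8 ≡ 53
103^10 ≡ 1
Hence ord(103) = 10.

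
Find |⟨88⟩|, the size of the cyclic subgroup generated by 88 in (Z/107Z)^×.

The order of 88 must divide φ(107) = 107 − 1 = 106 = 2 · 53.
Divisors of 106: 1, 2, 53, 106.
Evaluate successive powers at the divisors of 106:
88^1 ≡ 88
88^2 ≡ 40
88^53 ≡ 106
88^106 ≡ 1
Hence ord(88) = 106.

106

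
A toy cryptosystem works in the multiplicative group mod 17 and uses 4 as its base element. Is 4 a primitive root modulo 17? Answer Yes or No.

φ(17) = 17 − 1 = 16 = 2^4.
It suffices to check that the order of 4 is not a proper divisor of 16: compute 4^(16/q) for q ∈ {2}.
4^8 ≡ 1 (mod 17)  [q = 2: ≡ 1 ✗]
The check at q = 2 fails, so 4 generates a proper subgroup.

No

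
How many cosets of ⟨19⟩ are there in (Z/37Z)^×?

Since 19 ∈ (Z/37Z)^×, its order divides φ(37) = 37 − 1 = 36 = 2^2 · 3^2.
Divisors of 36: 1, 2, 3, 4, 6, 9, 12, 18, 36.
Compute 19^d (mod 37) for the divisors d until we hit 1:
19^1 ≡ 19 (mod 37)
19^2 ≡ 28 (mod 37)
19^3 ≡ 14 (mod 37)
19^4 ≡ 7 (mod 37)
19^6 ≡ 11 (mod 37)
19^9 ≡ 6 (mod 37)
19^12 ≡ 10 (mod 37)
19^18 ≡ 36 (mod 37)
19^36 ≡ 1 (mod 37) ✓
The order of 19 is 36, so the subgroup it generates has 36 elements.
The index is φ(37) / ord(19) = 36 / 36 = 1.

1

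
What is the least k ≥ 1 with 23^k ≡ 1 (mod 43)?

By Lagrange's theorem, ord_43(23) divides φ(43) = 43 − 1 = 42 = 2 · 3 · 7.
Divisors of 42: 1, 2, 3, 6, 7, 14, 21, 42.
Evaluate successive powers at the divisors of 42:
23^1 ≡ 23 (mod 43)
23^2 ≡ 13 (mod 43)
23^3 ≡ 41 (mod 43)
23^6 ≡ 4 (mod 43)
23^7 ≡ 6 (mod 43)
23^14 ≡ 36 (mod 43)
23^21 ≡ 1 (mod 43) ✓
Hence ord(23) = 21.

21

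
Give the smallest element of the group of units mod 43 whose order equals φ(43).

3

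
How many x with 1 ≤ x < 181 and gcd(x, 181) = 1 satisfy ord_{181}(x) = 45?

24

φ(181) = 181 − 1 = 180 = 2^2 · 3^2 · 5.
In a cyclic group of order 180, there are φ(d) elements of order d for each divisor d of 180, and zero for non-divisors.
45 = 3^2 · 5 divides 180, and φ(45) = 24.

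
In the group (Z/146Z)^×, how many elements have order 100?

φ(146) = φ(2)·φ(73) = 1·72 = 72 = 2^3 · 3^2.
(Z/146Z)^× is cyclic (|G| = 72); a cyclic group of order m has exactly φ(d) elements of each order d | m, and none otherwise.
Here 72 is not a multiple of 100, so there are no elements of order 100.

0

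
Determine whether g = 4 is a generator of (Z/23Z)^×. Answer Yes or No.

No

φ(23) = 23 − 1 = 22 = 2 · 11.
4 is a primitive root mod 23 iff 4^(φ(23)/q) ≢ 1 for every prime q | φ(23), i.e. q ∈ {2, 11}.
4^11 ≡ 1 (mod 23)  [q = 2: ≡ 1 ✗]
4^2 ≡ 16 (mod 23)  [q = 11: ≢ 1 ✓]
Since 4^11 ≡ 1, the order of 4 divides 11 < 22, so 4 is not a primitive root.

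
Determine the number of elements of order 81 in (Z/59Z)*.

0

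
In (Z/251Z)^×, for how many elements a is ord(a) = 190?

0

φ(251) = 251 − 1 = 250 = 2 · 5^3.
(Z/251Z)^× is cyclic (|G| = 250); a cyclic group of order m has exactly φ(d) elements of each order d | m, and none otherwise.
190 does not divide 250, so no element of (Z/251Z)^× has order 190.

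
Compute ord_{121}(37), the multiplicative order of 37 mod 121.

55

The order of 37 must divide φ(121) = φ(11^2) = 11·(11−1) = 110 = 2 · 5 · 11.
Divisors of 110: 1, 2, 5, 10, 11, 22, 55, 110.
Evaluate successive powers at the divisors of 110:
37^1 ≡ 37
37^2 ≡ 38
37^5 ≡ 67
37^10 ≡ 12
37^11 ≡ 81
37^22 ≡ 27
37^55 ≡ 1
Hence ord(37) = 55.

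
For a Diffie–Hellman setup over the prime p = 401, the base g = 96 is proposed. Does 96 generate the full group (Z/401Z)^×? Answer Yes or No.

φ(401) = 401 − 1 = 400 = 2^4 · 5^2.
An element g generates (Z/401Z)^× iff g^(400/q) ≢ 1 (mod 401) for each prime q ∈ {2, 5}.
96^200 ≡ 400 (mod 401)  [q = 2: ≢ 1 ✓]
96^80 ≡ 72 (mod 401)  [q = 5: ≢ 1 ✓]
Every test exponent gives a nontrivial residue, hence 96 generates the full group.

Yes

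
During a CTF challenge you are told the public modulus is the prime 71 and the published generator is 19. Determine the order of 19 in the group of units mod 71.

By Lagrange's theorem, ord_71(19) divides φ(71) = 71 − 1 = 70 = 2 · 5 · 7.
Divisors of 70: 1, 2, 5, 7, 10, 14, 35, 70.
Compute 19^d (mod 71) for the divisors d until we hit 1:
19^1 ≡ 19 (mod 71)
19^2 ≡ 6 (mod 71)
19^5 ≡ 45 (mod 71)
19^7 ≡ 57 (mod 71)
19^10 ≡ 37 (mod 71)
19^14 ≡ 54 (mod 71)
19^35 ≡ 1 (mod 71) ✓
So ord_71(19) = 35.

35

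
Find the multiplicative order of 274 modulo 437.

66

By Lagrange's theorem, ord_437(274) divides φ(437) = φ(19·23) = (19−1)·(23−1) = 18·22 = 396 = 2^2 · 3^2 · 11.
Divisors of 396: 1, 2, 3, 4, 6, 9, 11, 12, 18, 22, 33, 36, 44, 66, 99, 132, 198, 396.
Test each divisor d:
274^1 ≡ 274
274^2 ≡ 349
274^3 ≡ 360
274^4 ≡ 315
274^6 ≡ 248
274^9 ≡ 132
274^11 ≡ 183
274^12 ≡ 324
274^18 ≡ 381
274^22 ≡ 277
274^33 ≡ 436
274^36 ≡ 77
274^44 ≡ 254
274^66 ≡ 1
The smallest such exponent is 66, so the order of 274 is 66.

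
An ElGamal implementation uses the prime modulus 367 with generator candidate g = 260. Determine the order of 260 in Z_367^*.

122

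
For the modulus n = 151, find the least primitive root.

6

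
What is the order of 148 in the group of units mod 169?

Since 148 ∈ (Z/169Z)^×, its order divides φ(169) = φ(13^2) = 13·(13−1) = 156 = 2^2 · 3 · 13.
Divisors of 156: 1, 2, 3, 4, 6, 12, 13, 26, 39, 52, 78, 156.
Compute 148^d (mod 169) for the divisors d until we hit 1:
148^1 ≡ 148 (mod 169)
148^2 ≡ 103 (mod 169)
148^3 ≡ 34 (mod 169)
148^4 ≡ 131 (mod 169)
148^6 ≡ 142 (mod 169)
148^12 ≡ 53 (mod 169)
148^13 ≡ 70 (mod 169)
148^26 ≡ 168 (mod 169)
148^39 ≡ 99 (mod 169)
148^52 ≡ 1 (mod 169) ✓
The smallest such exponent is 52, so the order of 148 is 52.

52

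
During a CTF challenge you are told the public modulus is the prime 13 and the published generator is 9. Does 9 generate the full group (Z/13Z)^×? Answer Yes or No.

φ(13) = 13 − 1 = 12 = 2^2 · 3.
9 is a primitive root mod 13 iff 9^(φ(13)/q) ≢ 1 for every prime q | φ(13), i.e. q ∈ {2, 3}.
9^6 ≡ 1 (mod 13)  [q = 2: ≡ 1 ✗]
9^4 ≡ 9 (mod 13)  [q = 3: ≢ 1 ✓]
9^6 ≡ 1 shows ord(9) | 6, strictly less than φ(13); not a primitive root.

No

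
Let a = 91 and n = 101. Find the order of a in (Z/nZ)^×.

4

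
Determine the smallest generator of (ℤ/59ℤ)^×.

φ(59) = 59 − 1 = 58 = 2 · 29.
Test candidates g = 2, 3, … against the prime factors q ∈ {2, 29} of φ(59): g is a generator iff g^(58/q) ≢ 1 for every such q.
g = 2: 2^29 ≡ 58; 2^2 ≡ 4 — none is 1, so 2 is a primitive root.
So 2 is the smallest generator of (Z/59Z)^×.

2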